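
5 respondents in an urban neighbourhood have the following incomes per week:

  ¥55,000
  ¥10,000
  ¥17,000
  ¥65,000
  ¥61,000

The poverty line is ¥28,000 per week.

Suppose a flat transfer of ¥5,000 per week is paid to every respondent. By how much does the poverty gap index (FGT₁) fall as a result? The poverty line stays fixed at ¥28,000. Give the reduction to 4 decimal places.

Before: below the line — ¥10,000, ¥17,000; poverty gap index (FGT₁) = 0.207143.
After the ¥5,000 transfer: below the line — ¥15,000, ¥22,000; poverty gap index (FGT₁) = 0.135714.
Reduction = 0.207143 − 0.135714 = 0.0714.

0.0714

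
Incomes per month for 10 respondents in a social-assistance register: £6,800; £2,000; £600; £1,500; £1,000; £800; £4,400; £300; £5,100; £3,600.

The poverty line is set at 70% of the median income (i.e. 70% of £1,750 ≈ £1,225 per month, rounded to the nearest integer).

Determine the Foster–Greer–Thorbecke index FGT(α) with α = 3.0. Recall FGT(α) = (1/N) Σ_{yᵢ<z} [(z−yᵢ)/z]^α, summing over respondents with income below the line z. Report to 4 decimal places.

0.0611

Below the line: £300, £600, £800, £1,000 (q = 4 of N = 10).
Normalized shortfalls: (1225−300)/1225 = 0.7551; (1225−600)/1225 = 0.5102; (1225−800)/1225 = 0.3469; (1225−1000)/1225 = 0.1837.
Raised to α = 3.0: 0.43054; 0.13281; 0.04176; 0.00620.
Sum = 0.611310; FGT(3.0) = 0.611310 / 10 = 0.0611.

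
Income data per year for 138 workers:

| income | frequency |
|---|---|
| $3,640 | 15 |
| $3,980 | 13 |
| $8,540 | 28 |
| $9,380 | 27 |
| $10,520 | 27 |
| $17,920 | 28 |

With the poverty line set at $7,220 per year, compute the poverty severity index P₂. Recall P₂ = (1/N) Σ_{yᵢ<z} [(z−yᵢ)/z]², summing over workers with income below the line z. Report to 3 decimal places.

Below the line: 15×$3,640, 13×$3,980 (q = 28 of N = 138).
Gap ratios (z−y)/z: (7220−3640)/7220 = 0.4958 (×15); (7220−3980)/7220 = 0.4488 (×13).
Squared: 0.2459 (×15); 0.2014 (×13).
Sum = 6.305868; P₂ = 6.305868 / 138 = 0.046.

0.046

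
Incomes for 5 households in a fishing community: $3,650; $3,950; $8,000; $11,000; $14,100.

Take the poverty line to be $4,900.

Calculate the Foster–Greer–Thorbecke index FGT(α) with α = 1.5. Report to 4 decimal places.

0.0428

Incomes under z: $3,650, $3,950 (q = 2 of N = 5).
Normalized shortfalls: (4900−3650)/4900 = 0.2551; (4900−3950)/4900 = 0.1939.
Raised to α = 1.5: 0.12885; 0.08537.
Sum = 0.214213; FGT(1.5) = 0.214213 / 5 = 0.0428.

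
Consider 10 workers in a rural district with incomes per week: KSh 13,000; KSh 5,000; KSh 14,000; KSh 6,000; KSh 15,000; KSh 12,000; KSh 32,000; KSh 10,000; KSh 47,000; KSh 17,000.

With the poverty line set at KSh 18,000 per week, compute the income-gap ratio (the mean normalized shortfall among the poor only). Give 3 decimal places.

0.361

Poor units: KSh 5,000, KSh 6,000, KSh 10,000, KSh 12,000, KSh 13,000, KSh 14,000, KSh 15,000, KSh 17,000 (q = 8 of N = 10).
Relative gaps: 0.7222, 0.6667, 0.4444, 0.3333, 0.2778, 0.2222, 0.1667, 0.0556; sum = 2.888889.
I averages over the q = 8 poor units only: 2.888889 / 8 = 0.361.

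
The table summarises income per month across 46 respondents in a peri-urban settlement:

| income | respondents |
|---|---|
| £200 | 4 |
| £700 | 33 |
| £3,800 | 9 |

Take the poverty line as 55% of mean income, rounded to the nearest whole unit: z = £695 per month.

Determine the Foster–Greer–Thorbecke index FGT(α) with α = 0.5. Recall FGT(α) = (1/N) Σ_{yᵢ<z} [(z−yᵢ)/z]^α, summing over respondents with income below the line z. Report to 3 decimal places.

Poor units: 4×£200 (q = 4 of N = 46).
Relative gaps: (695−200)/695 = 0.7122 (×4).
Raised to α = 0.5: 0.84394 (×4).
Sum = 3.375749; FGT(0.5) = 3.375749 / 46 = 0.073.

0.073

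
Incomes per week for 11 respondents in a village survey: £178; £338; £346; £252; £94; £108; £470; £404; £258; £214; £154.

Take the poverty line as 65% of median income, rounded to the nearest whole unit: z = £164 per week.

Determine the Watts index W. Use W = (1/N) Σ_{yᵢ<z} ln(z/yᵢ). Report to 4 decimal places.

0.0943

Below the line: £94, £108, £154 (q = 3 of N = 11).
Log gaps: ln(164/94) = 0.5566; ln(164/108) = 0.4177; ln(164/154) = 0.0629.
W = 1.037221 / 11 = 0.0943.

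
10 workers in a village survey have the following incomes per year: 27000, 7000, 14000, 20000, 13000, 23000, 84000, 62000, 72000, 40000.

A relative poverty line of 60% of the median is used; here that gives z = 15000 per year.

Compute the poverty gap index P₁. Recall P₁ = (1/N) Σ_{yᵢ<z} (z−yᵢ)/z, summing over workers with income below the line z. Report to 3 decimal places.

Below z: 7000, 13000, 14000 (q = 3 of N = 10).
Shortfall ratios: (15000−7000)/15000 = 0.5333; (15000−13000)/15000 = 0.1333; (15000−14000)/15000 = 0.0667.
Sum of shortfalls = 0.733333; P₁ averages over all N: 0.733333 / 10 = 0.073.

0.073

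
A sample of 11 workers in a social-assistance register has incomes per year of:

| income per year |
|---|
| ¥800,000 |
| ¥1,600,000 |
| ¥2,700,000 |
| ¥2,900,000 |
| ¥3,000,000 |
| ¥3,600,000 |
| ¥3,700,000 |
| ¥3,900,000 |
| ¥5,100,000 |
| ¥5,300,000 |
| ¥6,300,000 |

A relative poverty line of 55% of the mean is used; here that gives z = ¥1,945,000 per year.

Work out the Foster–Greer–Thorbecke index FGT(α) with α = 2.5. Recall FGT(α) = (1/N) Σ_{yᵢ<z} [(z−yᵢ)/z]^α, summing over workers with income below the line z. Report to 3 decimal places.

0.025

Below z: ¥800,000, ¥1,600,000 (q = 2 of N = 11).
Normalized shortfalls: (1945000−800000)/1945000 = 0.5887; (1945000−1600000)/1945000 = 0.1774.
Raised to α = 2.5: 0.26590; 0.01325.
Sum = 0.279149; FGT(2.5) = 0.279149 / 11 = 0.025.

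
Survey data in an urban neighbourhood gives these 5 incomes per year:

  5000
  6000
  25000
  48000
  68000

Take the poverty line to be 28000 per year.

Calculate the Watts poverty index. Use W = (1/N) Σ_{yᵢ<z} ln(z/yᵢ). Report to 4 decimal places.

0.6753

Below the line: 5000, 6000, 25000 (q = 3 of N = 5).
ln(z/y) terms: ln(28000/5000) = 1.7228; ln(28000/6000) = 1.5404; ln(28000/25000) = 0.1133.
W = 3.376540 / 5 = 0.6753.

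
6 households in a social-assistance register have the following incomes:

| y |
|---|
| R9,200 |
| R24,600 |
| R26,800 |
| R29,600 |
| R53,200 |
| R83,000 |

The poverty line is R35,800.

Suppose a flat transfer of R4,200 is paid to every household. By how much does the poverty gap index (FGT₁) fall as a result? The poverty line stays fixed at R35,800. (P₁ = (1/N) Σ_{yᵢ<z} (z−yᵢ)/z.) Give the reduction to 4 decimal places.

0.0782

Before: below the line — R9,200, R24,600, R26,800, R29,600; poverty gap index (FGT₁) = 0.246741.
After the R4,200 transfer: below the line — R13,400, R28,800, R31,000, R33,800; poverty gap index (FGT₁) = 0.168529.
Reduction = 0.246741 − 0.168529 = 0.0782.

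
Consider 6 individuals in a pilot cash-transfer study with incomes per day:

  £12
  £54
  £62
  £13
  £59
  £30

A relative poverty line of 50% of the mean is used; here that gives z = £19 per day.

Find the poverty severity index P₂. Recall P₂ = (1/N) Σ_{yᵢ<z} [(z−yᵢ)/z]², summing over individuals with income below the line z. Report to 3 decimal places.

0.039

Below the line: £12, £13 (q = 2 of N = 6).
Relative gaps: (19−12)/19 = 0.3684; (19−13)/19 = 0.3158.
Squared: 0.1357; 0.0997.
Sum = 0.235457; P₂ = 0.235457 / 6 = 0.039.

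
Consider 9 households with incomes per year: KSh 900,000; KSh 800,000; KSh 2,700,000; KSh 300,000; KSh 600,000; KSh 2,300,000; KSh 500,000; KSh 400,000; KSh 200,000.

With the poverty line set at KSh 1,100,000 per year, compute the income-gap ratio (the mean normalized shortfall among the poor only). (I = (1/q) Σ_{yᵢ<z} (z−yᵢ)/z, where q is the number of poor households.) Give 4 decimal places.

0.5195

Below z: KSh 200,000, KSh 300,000, KSh 400,000, KSh 500,000, KSh 600,000, KSh 800,000, KSh 900,000 (q = 7 of N = 9).
Relative gaps: 0.8182, 0.7273, 0.6364, 0.5455, 0.4545, 0.2727, 0.1818; sum = 3.636364.
I averages over the q = 7 poor units only: 3.636364 / 7 = 0.5195.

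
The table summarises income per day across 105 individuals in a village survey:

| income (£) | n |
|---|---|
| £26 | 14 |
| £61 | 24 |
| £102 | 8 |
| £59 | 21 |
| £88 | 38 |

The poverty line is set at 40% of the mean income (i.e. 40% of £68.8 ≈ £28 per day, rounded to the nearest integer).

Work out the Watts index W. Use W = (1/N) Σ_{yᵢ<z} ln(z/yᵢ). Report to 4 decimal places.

Below z: 14×£26 (q = 14 of N = 105).
ln(z/y) terms: ln(28/26) = 0.0741 (×14).
W = 1.037512 / 105 = 0.0099.

0.0099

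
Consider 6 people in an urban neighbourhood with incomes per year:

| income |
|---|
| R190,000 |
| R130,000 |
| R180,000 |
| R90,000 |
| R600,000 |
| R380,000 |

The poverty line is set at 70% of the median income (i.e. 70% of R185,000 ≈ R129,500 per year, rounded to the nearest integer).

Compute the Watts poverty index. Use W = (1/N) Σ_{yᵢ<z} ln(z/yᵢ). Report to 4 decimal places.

0.0606

Incomes under z: R90,000 (q = 1 of N = 6).
Log gaps: ln(129500/90000) = 0.3639.
W = 0.363871 / 6 = 0.0606.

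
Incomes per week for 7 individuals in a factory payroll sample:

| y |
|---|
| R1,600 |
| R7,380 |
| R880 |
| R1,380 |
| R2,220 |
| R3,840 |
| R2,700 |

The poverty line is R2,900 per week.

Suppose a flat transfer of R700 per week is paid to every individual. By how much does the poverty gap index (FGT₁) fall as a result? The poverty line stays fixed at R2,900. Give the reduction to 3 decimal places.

0.147

Before: below the line — R880, R1,380, R1,600, R2,220, R2,700; poverty gap index (FGT₁) = 0.28177.
After the R700 transfer: below the line — R1,580, R2,080, R2,300; poverty gap index (FGT₁) = 0.13498.
Reduction = 0.28177 − 0.13498 = 0.147.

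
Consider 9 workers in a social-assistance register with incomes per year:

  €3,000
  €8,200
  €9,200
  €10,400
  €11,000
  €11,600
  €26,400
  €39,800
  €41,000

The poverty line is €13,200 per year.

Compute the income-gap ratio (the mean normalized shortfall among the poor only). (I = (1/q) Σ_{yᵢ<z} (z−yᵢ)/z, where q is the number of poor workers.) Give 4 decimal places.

0.3258

Incomes under z: €3,000, €8,200, €9,200, €10,400, €11,000, €11,600 (q = 6 of N = 9).
Relative gaps: 0.7727, 0.3788, 0.3030, 0.2121, 0.1667, 0.1212; sum = 1.954545.
The income-gap ratio divides by q (the poor only): 1.954545 / 6 = 0.3258.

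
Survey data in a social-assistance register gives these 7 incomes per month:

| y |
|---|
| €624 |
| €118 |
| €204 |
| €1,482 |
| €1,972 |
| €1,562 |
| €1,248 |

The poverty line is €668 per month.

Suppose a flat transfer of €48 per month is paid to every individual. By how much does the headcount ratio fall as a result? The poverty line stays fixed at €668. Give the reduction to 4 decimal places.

0.1429

Before: below the line — €118, €204, €624; headcount ratio = 0.428571.
After the €48 transfer: below the line — €166, €252; headcount ratio = 0.285714.
Reduction = 0.428571 − 0.285714 = 0.1429.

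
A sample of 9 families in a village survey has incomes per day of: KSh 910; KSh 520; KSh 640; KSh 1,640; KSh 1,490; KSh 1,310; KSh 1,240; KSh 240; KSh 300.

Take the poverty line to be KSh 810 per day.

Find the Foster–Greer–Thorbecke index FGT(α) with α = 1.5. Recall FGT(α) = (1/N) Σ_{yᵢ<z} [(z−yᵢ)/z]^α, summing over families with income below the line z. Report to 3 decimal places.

0.156

Incomes under z: KSh 240, KSh 300, KSh 520, KSh 640 (q = 4 of N = 9).
Relative gaps: (810−240)/810 = 0.7037; (810−300)/810 = 0.6296; (810−520)/810 = 0.3580; (810−640)/810 = 0.2099.
Raised to α = 1.5: 0.59032; 0.49961; 0.21422; 0.09615.
Sum = 1.400296; FGT(1.5) = 1.400296 / 9 = 0.156.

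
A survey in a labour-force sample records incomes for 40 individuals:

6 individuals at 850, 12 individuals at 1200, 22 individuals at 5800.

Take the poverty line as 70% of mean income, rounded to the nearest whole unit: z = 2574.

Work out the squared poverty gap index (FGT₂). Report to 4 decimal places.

Incomes under z: 6×850, 12×1200 (q = 18 of N = 40).
Shortfall ratios: (2574−850)/2574 = 0.6698 (×6); (2574−1200)/2574 = 0.5338 (×12).
Squared: 0.4486 (×6); 0.2849 (×12).
Sum = 6.110892; P₂ = 6.110892 / 40 = 0.1528.

0.1528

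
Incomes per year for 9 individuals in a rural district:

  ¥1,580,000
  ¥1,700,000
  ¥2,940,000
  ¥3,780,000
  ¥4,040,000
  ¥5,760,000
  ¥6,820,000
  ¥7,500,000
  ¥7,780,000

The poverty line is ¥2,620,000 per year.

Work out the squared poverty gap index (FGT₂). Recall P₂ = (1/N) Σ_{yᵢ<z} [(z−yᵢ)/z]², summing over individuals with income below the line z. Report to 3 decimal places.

0.031

Incomes under z: ¥1,580,000, ¥1,700,000 (q = 2 of N = 9).
Gap ratios (z−y)/z: (2620000−1580000)/2620000 = 0.3969; (2620000−1700000)/2620000 = 0.3511.
Squared: 0.1576; 0.1233.
Sum = 0.280869; P₂ = 0.280869 / 9 = 0.031.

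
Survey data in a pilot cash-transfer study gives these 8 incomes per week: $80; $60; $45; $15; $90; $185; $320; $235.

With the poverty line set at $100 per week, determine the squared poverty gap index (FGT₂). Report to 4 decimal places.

0.1544

Below the line: $15, $45, $60, $80, $90 (q = 5 of N = 8).
Normalized shortfalls: (100−15)/100 = 0.8500; (100−45)/100 = 0.5500; (100−60)/100 = 0.4000; (100−80)/100 = 0.2000; (100−90)/100 = 0.1000.
Squared: 0.7225; 0.3025; 0.1600; 0.0400; 0.0100.
Sum = 1.235000; P₂ = 1.235000 / 8 = 0.1544.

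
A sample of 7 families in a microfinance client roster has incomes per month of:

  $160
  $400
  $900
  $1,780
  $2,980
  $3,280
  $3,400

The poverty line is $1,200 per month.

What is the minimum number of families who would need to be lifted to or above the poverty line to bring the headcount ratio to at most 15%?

3 of the 7 families are poor, so H = 3/7 = 0.429.
A headcount ratio of at most 15% allows at most ⌊0.15 × 7⌋ = 1 poor families.
So at least 3 − 1 = 2 must be lifted.

2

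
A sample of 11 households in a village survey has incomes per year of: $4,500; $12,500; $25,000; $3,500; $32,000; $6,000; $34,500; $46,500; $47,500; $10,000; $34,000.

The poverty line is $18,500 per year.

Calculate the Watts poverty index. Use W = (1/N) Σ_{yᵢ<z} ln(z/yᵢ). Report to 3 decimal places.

Poor units: $3,500, $4,500, $6,000, $10,000, $12,500 (q = 5 of N = 11).
ln(z/y) terms: ln(18500/3500) = 1.6650; ln(18500/4500) = 1.4137; ln(18500/6000) = 1.1260; ln(18500/10000) = 0.6152; ln(18500/12500) = 0.3920.
W = 5.211940 / 11 = 0.474.

0.474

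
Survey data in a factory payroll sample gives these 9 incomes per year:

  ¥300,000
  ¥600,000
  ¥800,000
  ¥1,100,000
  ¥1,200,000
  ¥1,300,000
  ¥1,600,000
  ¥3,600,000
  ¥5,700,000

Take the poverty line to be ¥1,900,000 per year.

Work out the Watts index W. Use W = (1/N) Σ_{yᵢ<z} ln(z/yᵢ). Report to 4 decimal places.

Below z: ¥300,000, ¥600,000, ¥800,000, ¥1,100,000, ¥1,200,000, ¥1,300,000, ¥1,600,000 (q = 7 of N = 9).
Log gaps: ln(1900000/300000) = 1.8458; ln(1900000/600000) = 1.1527; ln(1900000/800000) = 0.8650; ln(1900000/1100000) = 0.5465; ln(1900000/1200000) = 0.4595; ln(1900000/1300000) = 0.3795; ln(1900000/1600000) = 0.1719.
W = 5.420920 / 9 = 0.6023.

0.6023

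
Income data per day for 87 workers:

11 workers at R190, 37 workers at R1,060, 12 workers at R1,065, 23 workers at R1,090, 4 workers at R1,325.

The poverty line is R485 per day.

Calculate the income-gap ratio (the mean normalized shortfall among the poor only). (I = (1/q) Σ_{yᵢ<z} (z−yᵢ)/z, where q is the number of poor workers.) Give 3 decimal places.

0.608

Poor units: 11×R190 (q = 11 of N = 87).
Shortfall ratios (z−y)/z: 0.6082 (×11); sum = 6.690722.
The income-gap ratio divides by q (the poor only): 6.690722 / 11 = 0.608.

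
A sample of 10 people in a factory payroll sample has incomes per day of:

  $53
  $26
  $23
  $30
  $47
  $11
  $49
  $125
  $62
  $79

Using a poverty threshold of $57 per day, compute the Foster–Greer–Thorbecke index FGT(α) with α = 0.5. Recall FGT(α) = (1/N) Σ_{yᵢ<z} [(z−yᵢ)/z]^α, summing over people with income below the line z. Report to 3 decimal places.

0.415

Incomes under z: $11, $23, $26, $30, $47, $49, $53 (q = 7 of N = 10).
Relative gaps: (57−11)/57 = 0.8070; (57−23)/57 = 0.5965; (57−26)/57 = 0.5439; (57−30)/57 = 0.4737; (57−47)/57 = 0.1754; (57−49)/57 = 0.1404; (57−53)/57 = 0.0702.
Raised to α = 0.5: 0.89834; 0.77233; 0.73747; 0.68825; 0.41885; 0.37463; 0.26491.
Sum = 4.154780; FGT(0.5) = 4.154780 / 10 = 0.415.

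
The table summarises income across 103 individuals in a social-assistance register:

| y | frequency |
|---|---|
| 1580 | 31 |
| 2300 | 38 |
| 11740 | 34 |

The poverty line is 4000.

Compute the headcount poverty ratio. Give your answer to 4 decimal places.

0.6699

69 of the 103 individuals have income below 4000.
H = 69/103 = 0.6699.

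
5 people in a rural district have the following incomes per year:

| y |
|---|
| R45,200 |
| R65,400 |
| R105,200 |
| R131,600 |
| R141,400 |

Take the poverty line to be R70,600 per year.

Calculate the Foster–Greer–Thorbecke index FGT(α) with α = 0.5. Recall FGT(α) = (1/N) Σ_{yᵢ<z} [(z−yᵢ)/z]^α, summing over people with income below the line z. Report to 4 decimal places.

0.1742

Below the line: R45,200, R65,400 (q = 2 of N = 5).
Shortfall ratios: (70600−45200)/70600 = 0.3598; (70600−65400)/70600 = 0.0737.
Raised to α = 0.5: 0.59981; 0.27139.
Sum = 0.871205; FGT(0.5) = 0.871205 / 5 = 0.1742.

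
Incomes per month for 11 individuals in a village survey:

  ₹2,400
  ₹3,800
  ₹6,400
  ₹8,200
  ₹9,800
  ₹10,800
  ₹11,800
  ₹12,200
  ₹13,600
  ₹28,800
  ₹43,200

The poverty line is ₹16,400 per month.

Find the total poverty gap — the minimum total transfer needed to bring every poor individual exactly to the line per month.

Incomes under z: ₹2,400, ₹3,800, ₹6,400, ₹8,200, ₹9,800, ₹10,800, ₹11,800, ₹12,200, ₹13,600 (q = 9 of N = 11).
Individual gaps: 16400−2400 = 14000; 16400−3800 = 12600; 16400−6400 = 10000; 16400−8200 = 8200; 16400−9800 = 6600; 16400−10800 = 5600; 16400−11800 = 4600; 16400−12200 = 4200; 16400−13600 = 2800.
Aggregate gap = ₹68,600.

₹68,600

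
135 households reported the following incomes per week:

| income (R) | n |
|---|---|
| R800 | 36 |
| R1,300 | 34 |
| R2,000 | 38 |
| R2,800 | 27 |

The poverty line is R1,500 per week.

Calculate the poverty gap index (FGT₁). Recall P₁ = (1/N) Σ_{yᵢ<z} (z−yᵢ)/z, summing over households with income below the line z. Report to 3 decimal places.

Below z: 36×R800, 34×R1,300 (q = 70 of N = 135).
Relative gaps: (1500−800)/1500 = 0.4667 (×36); (1500−1300)/1500 = 0.1333 (×34).
Σ = 21.333333. Dividing by the full population N = 135 gives P₁ = 0.158.

0.158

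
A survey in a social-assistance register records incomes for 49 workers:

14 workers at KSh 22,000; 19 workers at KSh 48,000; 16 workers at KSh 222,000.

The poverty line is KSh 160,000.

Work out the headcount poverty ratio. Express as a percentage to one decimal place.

67.3%

33 of the 49 workers have income below KSh 160,000.
H = 33/49 = 67.3%.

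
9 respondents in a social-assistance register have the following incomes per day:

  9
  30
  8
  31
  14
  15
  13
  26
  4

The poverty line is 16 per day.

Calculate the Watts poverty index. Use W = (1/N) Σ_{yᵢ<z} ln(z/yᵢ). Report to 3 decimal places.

Incomes under z: 4, 8, 9, 13, 14, 15 (q = 6 of N = 9).
Log gaps: ln(16/4) = 1.3863; ln(16/8) = 0.6931; ln(16/9) = 0.5754; ln(16/13) = 0.2076; ln(16/14) = 0.1335; ln(16/15) = 0.0645.
W = 3.060515 / 9 = 0.340.

0.340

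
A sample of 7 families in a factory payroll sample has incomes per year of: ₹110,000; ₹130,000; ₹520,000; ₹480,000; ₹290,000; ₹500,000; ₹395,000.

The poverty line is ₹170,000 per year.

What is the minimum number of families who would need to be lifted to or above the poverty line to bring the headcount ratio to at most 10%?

2 of the 7 families are poor, so H = 2/7 = 0.286.
A headcount ratio of at most 10% allows at most ⌊0.10 × 7⌋ = 0 poor families.
So at least 2 − 0 = 2 must be lifted.

2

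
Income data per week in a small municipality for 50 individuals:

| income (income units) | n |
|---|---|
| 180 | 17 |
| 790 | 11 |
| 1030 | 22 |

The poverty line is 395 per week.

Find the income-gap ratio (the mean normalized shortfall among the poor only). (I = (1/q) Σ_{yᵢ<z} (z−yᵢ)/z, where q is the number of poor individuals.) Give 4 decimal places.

Poor units: 17×180 (q = 17 of N = 50).
Relative gaps: 0.5443 (×17); sum = 9.253165.
The income-gap ratio divides by q (the poor only): 9.253165 / 17 = 0.5443.

0.5443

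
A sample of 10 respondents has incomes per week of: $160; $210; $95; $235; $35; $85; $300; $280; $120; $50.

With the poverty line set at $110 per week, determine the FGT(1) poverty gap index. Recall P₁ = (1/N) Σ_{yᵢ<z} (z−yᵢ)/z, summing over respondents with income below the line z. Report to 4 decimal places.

Poor units: $35, $50, $85, $95 (q = 4 of N = 10).
Shortfall ratios: (110−35)/110 = 0.6818; (110−50)/110 = 0.5455; (110−85)/110 = 0.2273; (110−95)/110 = 0.1364.
Σ = 1.590909. Dividing by the full population N = 10 gives P₁ = 0.1591.

0.1591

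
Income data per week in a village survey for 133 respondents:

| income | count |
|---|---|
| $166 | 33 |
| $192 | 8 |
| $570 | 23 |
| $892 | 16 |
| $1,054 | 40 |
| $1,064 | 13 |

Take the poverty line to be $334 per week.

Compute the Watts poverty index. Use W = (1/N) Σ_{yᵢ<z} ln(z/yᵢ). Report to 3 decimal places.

Below z: 33×$166, 8×$192 (q = 41 of N = 133).
ln(z/y) terms: ln(334/166) = 0.6992 (×33); ln(334/192) = 0.5536 (×8).
W = 27.501221 / 133 = 0.207.

0.207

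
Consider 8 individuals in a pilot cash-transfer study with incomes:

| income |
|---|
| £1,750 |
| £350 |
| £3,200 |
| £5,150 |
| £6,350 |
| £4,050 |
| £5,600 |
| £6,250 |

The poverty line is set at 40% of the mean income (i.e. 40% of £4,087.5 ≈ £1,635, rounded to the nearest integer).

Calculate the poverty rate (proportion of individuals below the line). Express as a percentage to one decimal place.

1 of the 8 individuals have income below £1,635.
H = 1/8 = 12.5%.

12.5%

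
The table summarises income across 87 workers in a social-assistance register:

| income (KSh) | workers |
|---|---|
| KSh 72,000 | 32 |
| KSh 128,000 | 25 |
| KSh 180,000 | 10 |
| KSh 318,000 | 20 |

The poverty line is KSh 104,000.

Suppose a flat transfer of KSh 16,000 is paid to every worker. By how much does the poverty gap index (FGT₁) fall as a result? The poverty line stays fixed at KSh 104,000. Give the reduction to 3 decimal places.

Before: below the line — 32×KSh 72,000; poverty gap index (FGT₁) = 0.11317.
After the KSh 16,000 transfer: below the line — 32×KSh 88,000; poverty gap index (FGT₁) = 0.05659.
Reduction = 0.11317 − 0.05659 = 0.057.

0.057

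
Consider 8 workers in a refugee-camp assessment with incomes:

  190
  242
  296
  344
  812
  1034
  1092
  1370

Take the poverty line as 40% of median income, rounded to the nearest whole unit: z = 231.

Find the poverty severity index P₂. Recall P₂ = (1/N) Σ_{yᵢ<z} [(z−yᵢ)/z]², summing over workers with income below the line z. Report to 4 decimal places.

0.0039

Poor units: 190 (q = 1 of N = 8).
Normalized shortfalls: (231−190)/231 = 0.1775.
Squared: 0.0315.
Sum = 0.031502; P₂ = 0.031502 / 8 = 0.0039.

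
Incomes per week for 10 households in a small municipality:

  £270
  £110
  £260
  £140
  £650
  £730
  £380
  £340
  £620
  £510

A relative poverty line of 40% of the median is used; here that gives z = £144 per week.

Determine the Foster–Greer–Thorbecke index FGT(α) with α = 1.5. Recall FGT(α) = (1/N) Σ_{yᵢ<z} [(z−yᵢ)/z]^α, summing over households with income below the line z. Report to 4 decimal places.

0.0119

Incomes under z: £110, £140 (q = 2 of N = 10).
Relative gaps: (144−110)/144 = 0.2361; (144−140)/144 = 0.0278.
Raised to α = 1.5: 0.11473; 0.00463.
Sum = 0.119359; FGT(1.5) = 0.119359 / 10 = 0.0119.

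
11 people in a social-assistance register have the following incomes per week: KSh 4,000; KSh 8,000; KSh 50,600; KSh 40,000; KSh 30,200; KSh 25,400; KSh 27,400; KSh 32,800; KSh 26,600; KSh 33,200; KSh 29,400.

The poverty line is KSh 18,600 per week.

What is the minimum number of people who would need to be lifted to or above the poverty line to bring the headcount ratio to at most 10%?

1

Currently q = 2 of N = 11 are below the line (H = 0.182).
A headcount ratio of at most 10% allows at most ⌊0.10 × 11⌋ = 1 poor people.
So at least 2 − 1 = 1 must be lifted.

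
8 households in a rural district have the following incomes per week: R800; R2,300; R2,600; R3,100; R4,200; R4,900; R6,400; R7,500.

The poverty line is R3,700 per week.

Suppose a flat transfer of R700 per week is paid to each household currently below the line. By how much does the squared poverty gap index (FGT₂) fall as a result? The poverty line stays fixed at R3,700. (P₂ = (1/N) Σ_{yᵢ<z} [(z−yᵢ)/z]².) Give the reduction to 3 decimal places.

0.059

Before: below the line — R800, R2,300, R2,600, R3,100; squared poverty gap index (FGT₂) = 0.10902.
After the R700 transfer: below the line — R1,500, R3,000, R3,300; squared poverty gap index (FGT₂) = 0.05013.
Reduction = 0.10902 − 0.05013 = 0.059.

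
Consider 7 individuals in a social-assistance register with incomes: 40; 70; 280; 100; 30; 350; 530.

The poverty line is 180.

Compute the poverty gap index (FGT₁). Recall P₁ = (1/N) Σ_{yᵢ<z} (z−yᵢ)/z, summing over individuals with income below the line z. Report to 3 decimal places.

0.381

Incomes under z: 30, 40, 70, 100 (q = 4 of N = 7).
Gap ratios (z−y)/z: (180−30)/180 = 0.8333; (180−40)/180 = 0.7778; (180−70)/180 = 0.6111; (180−100)/180 = 0.4444.
Sum of shortfalls = 2.666667; P₁ averages over all N: 2.666667 / 7 = 0.381.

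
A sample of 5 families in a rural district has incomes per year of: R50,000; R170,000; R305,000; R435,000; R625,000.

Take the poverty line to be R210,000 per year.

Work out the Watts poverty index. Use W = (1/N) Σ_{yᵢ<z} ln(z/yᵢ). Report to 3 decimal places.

0.329

Below z: R50,000, R170,000 (q = 2 of N = 5).
Log gaps: ln(210000/50000) = 1.4351; ln(210000/170000) = 0.2113.
W = 1.646394 / 5 = 0.329.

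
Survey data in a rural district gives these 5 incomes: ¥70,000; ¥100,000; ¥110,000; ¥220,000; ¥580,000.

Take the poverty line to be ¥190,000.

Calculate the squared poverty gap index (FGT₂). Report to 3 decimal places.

0.160

Below z: ¥70,000, ¥100,000, ¥110,000 (q = 3 of N = 5).
Gap ratios (z−y)/z: (190000−70000)/190000 = 0.6316; (190000−100000)/190000 = 0.4737; (190000−110000)/190000 = 0.4211.
Squared: 0.3989; 0.2244; 0.1773.
Sum = 0.800554; P₂ = 0.800554 / 5 = 0.160.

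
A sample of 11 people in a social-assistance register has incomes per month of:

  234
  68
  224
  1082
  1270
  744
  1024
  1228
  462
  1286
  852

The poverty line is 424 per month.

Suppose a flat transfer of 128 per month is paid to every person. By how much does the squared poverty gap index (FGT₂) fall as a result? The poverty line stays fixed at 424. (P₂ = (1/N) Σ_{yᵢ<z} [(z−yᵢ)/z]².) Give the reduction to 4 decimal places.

0.0717

Before: below the line — 68, 224, 234; squared poverty gap index (FGT₂) = 0.102570.
After the 128 transfer: below the line — 196, 352, 362; squared poverty gap index (FGT₂) = 0.030853.
Reduction = 0.102570 − 0.030853 = 0.0717.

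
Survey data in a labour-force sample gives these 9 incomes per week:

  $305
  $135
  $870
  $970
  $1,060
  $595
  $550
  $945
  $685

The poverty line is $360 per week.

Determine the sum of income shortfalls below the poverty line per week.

Below the line: $135, $305 (q = 2 of N = 9).
Individual gaps: 360−135 = 225; 360−305 = 55.
Aggregate gap = $280.

$280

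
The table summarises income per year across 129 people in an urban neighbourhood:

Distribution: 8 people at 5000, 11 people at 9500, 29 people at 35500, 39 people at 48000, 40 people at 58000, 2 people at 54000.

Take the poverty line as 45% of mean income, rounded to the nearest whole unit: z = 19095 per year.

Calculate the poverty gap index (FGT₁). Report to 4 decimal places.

Below z: 8×5000, 11×9500 (q = 19 of N = 129).
Normalized shortfalls: (19095−5000)/19095 = 0.7382 (×8); (19095−9500)/19095 = 0.5025 (×11).
Σ = 11.432574. Dividing by the full population N = 129 gives P₁ = 0.0886.

0.0886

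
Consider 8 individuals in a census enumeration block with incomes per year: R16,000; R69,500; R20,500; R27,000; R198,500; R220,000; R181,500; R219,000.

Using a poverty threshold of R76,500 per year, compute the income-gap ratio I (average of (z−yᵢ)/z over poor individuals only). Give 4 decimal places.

Below z: R16,000, R20,500, R27,000, R69,500 (q = 4 of N = 8).
Relative gaps: 0.7908, 0.7320, 0.6471, 0.0915; sum = 2.261438.
I averages over the q = 4 poor units only: 2.261438 / 4 = 0.5654.

0.5654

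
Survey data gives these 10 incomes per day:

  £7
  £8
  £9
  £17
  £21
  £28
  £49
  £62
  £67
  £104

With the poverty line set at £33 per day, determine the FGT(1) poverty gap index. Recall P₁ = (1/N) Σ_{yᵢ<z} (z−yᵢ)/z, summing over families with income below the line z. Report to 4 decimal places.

Incomes under z: £7, £8, £9, £17, £21, £28 (q = 6 of N = 10).
Relative gaps: (33−7)/33 = 0.7879; (33−8)/33 = 0.7576; (33−9)/33 = 0.7273; (33−17)/33 = 0.4848; (33−21)/33 = 0.3636; (33−28)/33 = 0.1515.
Σ = 3.272727. Dividing by the full population N = 10 gives P₁ = 0.3273.

0.3273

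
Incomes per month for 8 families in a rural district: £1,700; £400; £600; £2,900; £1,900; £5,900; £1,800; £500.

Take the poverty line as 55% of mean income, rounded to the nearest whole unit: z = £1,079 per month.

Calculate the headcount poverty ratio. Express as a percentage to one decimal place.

37.5%

3 of the 8 families have income below £1,079.
H = 3/8 = 37.5%.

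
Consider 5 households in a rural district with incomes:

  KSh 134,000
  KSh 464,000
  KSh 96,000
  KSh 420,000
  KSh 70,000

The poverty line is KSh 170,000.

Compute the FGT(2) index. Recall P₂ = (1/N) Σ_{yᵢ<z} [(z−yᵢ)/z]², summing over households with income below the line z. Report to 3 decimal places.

0.116

Poor units: KSh 70,000, KSh 96,000, KSh 134,000 (q = 3 of N = 5).
Normalized shortfalls: (170000−70000)/170000 = 0.5882; (170000−96000)/170000 = 0.4353; (170000−134000)/170000 = 0.2118.
Squared: 0.3460; 0.1895; 0.0448.
Sum = 0.580346; P₂ = 0.580346 / 5 = 0.116.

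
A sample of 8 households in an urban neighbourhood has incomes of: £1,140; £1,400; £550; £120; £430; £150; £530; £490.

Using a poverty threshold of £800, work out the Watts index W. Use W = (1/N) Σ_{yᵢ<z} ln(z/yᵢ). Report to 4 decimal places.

0.6836

Below the line: £120, £150, £430, £490, £530, £550 (q = 6 of N = 8).
ln(z/y) terms: ln(800/120) = 1.8971; ln(800/150) = 1.6740; ln(800/430) = 0.6208; ln(800/490) = 0.4902; ln(800/530) = 0.4117; ln(800/550) = 0.3747.
W = 5.468557 / 8 = 0.6836.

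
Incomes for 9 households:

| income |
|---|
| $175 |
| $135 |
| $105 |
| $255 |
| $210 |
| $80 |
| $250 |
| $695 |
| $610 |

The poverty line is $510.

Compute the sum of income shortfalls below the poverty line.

Poor units: $80, $105, $135, $175, $210, $250, $255 (q = 7 of N = 9).
Individual gaps: 510−80 = 430; 510−105 = 405; 510−135 = 375; 510−175 = 335; 510−210 = 300; 510−250 = 260; 510−255 = 255.
Aggregate gap = $2,360.

$2,360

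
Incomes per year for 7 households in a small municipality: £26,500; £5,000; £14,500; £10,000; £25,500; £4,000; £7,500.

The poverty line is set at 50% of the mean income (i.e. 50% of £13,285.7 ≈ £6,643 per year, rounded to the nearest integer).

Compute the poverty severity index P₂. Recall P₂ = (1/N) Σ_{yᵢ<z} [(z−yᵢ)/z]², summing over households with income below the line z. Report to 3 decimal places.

Below z: £4,000, £5,000 (q = 2 of N = 7).
Normalized shortfalls: (6643−4000)/6643 = 0.3979; (6643−5000)/6643 = 0.2473.
Squared: 0.1583; 0.0612.
Sum = 0.219466; P₂ = 0.219466 / 7 = 0.031.

0.031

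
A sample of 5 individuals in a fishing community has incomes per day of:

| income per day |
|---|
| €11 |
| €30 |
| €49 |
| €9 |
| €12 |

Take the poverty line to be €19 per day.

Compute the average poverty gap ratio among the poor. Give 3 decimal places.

0.439

Poor units: €9, €11, €12 (q = 3 of N = 5).
Relative gaps: 0.5263, 0.4211, 0.3684; sum = 1.315789.
I averages over the q = 3 poor units only: 1.315789 / 3 = 0.439.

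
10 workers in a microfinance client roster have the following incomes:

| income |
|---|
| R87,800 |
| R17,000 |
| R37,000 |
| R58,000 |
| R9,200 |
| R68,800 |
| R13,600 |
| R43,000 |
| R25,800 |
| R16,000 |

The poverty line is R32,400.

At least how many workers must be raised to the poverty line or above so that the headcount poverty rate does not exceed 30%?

5 of the 10 workers are poor, so H = 5/10 = 0.500.
A headcount ratio of at most 30% allows at most ⌊0.30 × 10⌋ = 3 poor workers.
So at least 5 − 3 = 2 must be lifted.

2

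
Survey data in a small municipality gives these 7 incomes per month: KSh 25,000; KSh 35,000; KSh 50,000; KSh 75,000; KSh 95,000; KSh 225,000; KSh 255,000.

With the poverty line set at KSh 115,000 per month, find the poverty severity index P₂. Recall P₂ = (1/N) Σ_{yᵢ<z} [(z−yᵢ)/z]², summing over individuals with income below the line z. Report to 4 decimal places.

Incomes under z: KSh 25,000, KSh 35,000, KSh 50,000, KSh 75,000, KSh 95,000 (q = 5 of N = 7).
Gap ratios (z−y)/z: (115000−25000)/115000 = 0.7826; (115000−35000)/115000 = 0.6957; (115000−50000)/115000 = 0.5652; (115000−75000)/115000 = 0.3478; (115000−95000)/115000 = 0.1739.
Squared: 0.6125; 0.4839; 0.3195; 0.1210; 0.0302.
Sum = 1.567108; P₂ = 1.567108 / 7 = 0.2239.

0.2239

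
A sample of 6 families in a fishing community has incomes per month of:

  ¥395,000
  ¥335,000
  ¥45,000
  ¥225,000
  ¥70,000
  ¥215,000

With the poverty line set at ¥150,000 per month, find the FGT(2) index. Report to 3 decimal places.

0.129

Below the line: ¥45,000, ¥70,000 (q = 2 of N = 6).
Relative gaps: (150000−45000)/150000 = 0.7000; (150000−70000)/150000 = 0.5333.
Squared: 0.4900; 0.2844.
Sum = 0.774444; P₂ = 0.774444 / 6 = 0.129.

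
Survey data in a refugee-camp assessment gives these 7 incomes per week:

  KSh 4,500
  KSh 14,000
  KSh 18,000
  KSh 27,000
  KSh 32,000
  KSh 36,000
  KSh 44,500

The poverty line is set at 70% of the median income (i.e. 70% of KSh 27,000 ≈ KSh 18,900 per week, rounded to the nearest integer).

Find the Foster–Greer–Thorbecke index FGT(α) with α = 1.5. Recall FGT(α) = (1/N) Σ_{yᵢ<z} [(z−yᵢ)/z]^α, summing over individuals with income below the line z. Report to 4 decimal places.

Incomes under z: KSh 4,500, KSh 14,000, KSh 18,000 (q = 3 of N = 7).
Relative gaps: (18900−4500)/18900 = 0.7619; (18900−14000)/18900 = 0.2593; (18900−18000)/18900 = 0.0476.
Raised to α = 1.5: 0.66504; 0.13201; 0.01039.
Sum = 0.807445; FGT(1.5) = 0.807445 / 7 = 0.1153.

0.1153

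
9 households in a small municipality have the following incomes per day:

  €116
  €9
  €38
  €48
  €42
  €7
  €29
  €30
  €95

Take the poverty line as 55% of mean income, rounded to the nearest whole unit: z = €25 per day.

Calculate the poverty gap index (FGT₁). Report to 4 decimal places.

0.1511

Incomes under z: €7, €9 (q = 2 of N = 9).
Shortfall ratios: (25−7)/25 = 0.7200; (25−9)/25 = 0.6400.
Sum of shortfalls = 1.360000; P₁ averages over all N: 1.360000 / 9 = 0.1511.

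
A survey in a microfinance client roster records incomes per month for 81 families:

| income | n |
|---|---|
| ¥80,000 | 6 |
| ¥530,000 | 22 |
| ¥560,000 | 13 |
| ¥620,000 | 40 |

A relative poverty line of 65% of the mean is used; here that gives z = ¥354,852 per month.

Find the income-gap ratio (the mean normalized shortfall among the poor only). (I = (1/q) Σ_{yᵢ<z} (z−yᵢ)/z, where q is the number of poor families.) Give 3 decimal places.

0.775

Poor units: 6×¥80,000 (q = 6 of N = 81).
Shortfall ratios (z−y)/z: 0.7746 (×6); sum = 4.647323.
I averages over the q = 6 poor units only: 4.647323 / 6 = 0.775.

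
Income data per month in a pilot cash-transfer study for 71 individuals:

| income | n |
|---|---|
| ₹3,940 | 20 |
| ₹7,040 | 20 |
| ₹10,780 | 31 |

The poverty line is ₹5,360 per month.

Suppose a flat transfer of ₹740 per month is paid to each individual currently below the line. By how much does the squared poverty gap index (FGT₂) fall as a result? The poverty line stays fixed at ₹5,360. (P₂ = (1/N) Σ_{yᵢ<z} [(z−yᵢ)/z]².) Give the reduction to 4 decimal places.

Before: below the line — 20×₹3,940; squared poverty gap index (FGT₂) = 0.019771.
After the ₹740 transfer: below the line — 20×₹4,680; squared poverty gap index (FGT₂) = 0.004534.
Reduction = 0.019771 − 0.004534 = 0.0152.

0.0152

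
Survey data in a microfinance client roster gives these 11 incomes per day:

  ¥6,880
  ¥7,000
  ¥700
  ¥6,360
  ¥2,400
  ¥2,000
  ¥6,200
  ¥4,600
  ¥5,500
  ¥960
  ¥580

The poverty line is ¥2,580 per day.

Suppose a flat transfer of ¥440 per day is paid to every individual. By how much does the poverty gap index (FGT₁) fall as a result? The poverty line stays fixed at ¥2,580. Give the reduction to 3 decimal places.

0.068

Before: below the line — ¥580, ¥700, ¥960, ¥2,000, ¥2,400; poverty gap index (FGT₁) = 0.22058.
After the ¥440 transfer: below the line — ¥1,020, ¥1,140, ¥1,400, ¥2,440; poverty gap index (FGT₁) = 0.15222.
Reduction = 0.22058 − 0.15222 = 0.068.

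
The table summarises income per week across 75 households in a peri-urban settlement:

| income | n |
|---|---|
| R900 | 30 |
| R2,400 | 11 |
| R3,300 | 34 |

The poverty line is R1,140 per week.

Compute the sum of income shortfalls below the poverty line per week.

R7,200

Below the line: 30×R900 (q = 30 of N = 75).
Individual gaps: 30×(1140−900) = 7200.
Aggregate gap = R7,200.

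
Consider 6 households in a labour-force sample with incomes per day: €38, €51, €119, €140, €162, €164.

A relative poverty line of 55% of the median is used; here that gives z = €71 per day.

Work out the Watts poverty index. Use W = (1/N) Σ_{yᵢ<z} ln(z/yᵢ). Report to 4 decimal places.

Poor units: €38, €51 (q = 2 of N = 6).
Log shortfalls: ln(71/38) = 0.6251; ln(71/51) = 0.3309.
W = 0.955948 / 6 = 0.1593.

0.1593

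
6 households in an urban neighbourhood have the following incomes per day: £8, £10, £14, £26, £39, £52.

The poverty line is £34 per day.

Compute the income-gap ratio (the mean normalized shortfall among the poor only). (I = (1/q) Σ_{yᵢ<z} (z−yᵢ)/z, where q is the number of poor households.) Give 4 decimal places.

0.5735

Below z: £8, £10, £14, £26 (q = 4 of N = 6).
Relative gaps: 0.7647, 0.7059, 0.5882, 0.2353; sum = 2.294118.
The income-gap ratio divides by q (the poor only): 2.294118 / 4 = 0.5735.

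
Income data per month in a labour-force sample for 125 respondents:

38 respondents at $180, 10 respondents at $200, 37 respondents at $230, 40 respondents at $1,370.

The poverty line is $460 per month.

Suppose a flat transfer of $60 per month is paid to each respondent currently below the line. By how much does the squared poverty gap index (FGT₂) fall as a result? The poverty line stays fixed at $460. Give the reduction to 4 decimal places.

0.0871

Before: below the line — 38×$180, 10×$200, 37×$230; squared poverty gap index (FGT₂) = 0.212193.
After the $60 transfer: below the line — 38×$240, 10×$260, 37×$290; squared poverty gap index (FGT₂) = 0.125085.
Reduction = 0.212193 − 0.125085 = 0.0871.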